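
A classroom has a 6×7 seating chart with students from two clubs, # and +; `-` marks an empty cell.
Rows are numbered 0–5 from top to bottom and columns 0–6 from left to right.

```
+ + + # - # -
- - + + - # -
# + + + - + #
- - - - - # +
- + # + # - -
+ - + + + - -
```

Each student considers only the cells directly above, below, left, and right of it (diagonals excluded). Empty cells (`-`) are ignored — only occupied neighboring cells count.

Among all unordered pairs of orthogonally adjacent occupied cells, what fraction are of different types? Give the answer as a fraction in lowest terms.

Scan each occupied cell's neighbors to the right and below so each pair is counted once.
Row 0: +(0,0)–+(0,1)= +(0,1)–+(0,2)= +(0,2)–#(0,3)≠ +(0,2)–+(1,2)= #(0,3)–+(1,3)≠ #(0,5)–#(1,5)=  → 2/6 unlike.
Row 1: +(1,2)–+(1,3)= +(1,2)–+(2,2)= +(1,3)–+(2,3)= #(1,5)–+(2,5)≠  → 1/4 unlike.
Row 2: #(2,0)–+(2,1)≠ +(2,1)–+(2,2)= +(2,2)–+(2,3)= +(2,5)–#(2,6)≠ +(2,5)–#(3,5)≠ #(2,6)–+(3,6)≠  → 4/6 unlike.
Row 3: #(3,5)–+(3,6)≠  → 1/1 unlike.
Row 4: +(4,1)–#(4,2)≠ #(4,2)–+(4,3)≠ #(4,2)–+(5,2)≠ +(4,3)–#(4,4)≠ +(4,3)–+(5,3)= #(4,4)–+(5,4)≠  → 5/6 unlike.
Row 5: +(5,2)–+(5,3)= +(5,3)–+(5,4)=  → 0/2 unlike.
Total adjacent occupied pairs: 25; unlike-type pairs: 13.
13/25 is already in lowest terms.

13/25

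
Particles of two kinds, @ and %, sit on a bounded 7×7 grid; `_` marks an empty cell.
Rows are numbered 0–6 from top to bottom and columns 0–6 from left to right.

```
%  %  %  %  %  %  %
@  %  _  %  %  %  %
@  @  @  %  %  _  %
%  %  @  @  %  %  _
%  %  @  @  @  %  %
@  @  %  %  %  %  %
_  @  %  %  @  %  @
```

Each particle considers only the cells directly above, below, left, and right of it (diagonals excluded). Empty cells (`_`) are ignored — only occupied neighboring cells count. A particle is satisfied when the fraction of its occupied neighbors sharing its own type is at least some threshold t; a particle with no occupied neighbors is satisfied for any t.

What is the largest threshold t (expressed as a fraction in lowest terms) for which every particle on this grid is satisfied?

0/1

Row 0: (0,0)% 1/2 · (0,1)% 3/3 · (0,2)% 2/2 · (0,3)% 3/3 · (0,4)% 3/3 · (0,5)% 3/3 · (0,6)% 2/2
Row 1: (1,0)@ 1/3 · (1,1)% 1/3 · (1,3)% 3/3 · (1,4)% 4/4 · (1,5)% 3/3 · (1,6)% 3/3
Row 2: (2,0)@ 2/3 · (2,1)@ 2/4 · (2,2)@ 2/3 · (2,3)% 2/4 · (2,4)% 3/3 · (2,6)% 1/1
Row 3: (3,0)% 2/3 · (3,1)% 2/4 · (3,2)@ 3/4 · (3,3)@ 2/4 · (3,4)% 2/4 · (3,5)% 2/2
Row 4: (4,0)% 2/3 · (4,1)% 2/4 · (4,2)@ 2/4 · (4,3)@ 3/4 · (4,4)@ 1/4 · (4,5)% 3/4 · (4,6)% 2/2
Row 5: (5,0)@ 1/2 · (5,1)@ 2/4 · (5,2)% 2/4 · (5,3)% 3/4 · (5,4)% 2/4 · (5,5)% 4/4 · (5,6)% 2/3
Row 6: (6,1)@ 1/2 · (6,2)% 2/3 · (6,3)% 2/3 · (6,4)@ 0/3 · (6,5)% 1/3 · (6,6)@ 0/2
The smallest same-type fraction is 0/3 at (6,4), which reduces to 0/1. Any threshold above that leaves this particle unsatisfied.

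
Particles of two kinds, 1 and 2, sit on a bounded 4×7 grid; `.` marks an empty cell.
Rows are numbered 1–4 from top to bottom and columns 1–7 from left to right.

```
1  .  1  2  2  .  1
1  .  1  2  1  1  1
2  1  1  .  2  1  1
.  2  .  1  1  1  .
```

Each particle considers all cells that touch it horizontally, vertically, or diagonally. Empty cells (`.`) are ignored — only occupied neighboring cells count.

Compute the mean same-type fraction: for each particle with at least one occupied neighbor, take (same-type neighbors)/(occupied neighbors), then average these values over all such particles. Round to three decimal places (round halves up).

0.620

Row 1: (1,1)1 1/1 · (1,3)1 1/3 · (1,4)2 2/5 · (1,5)2 2/4 · (1,7)1 2/2
Row 2: (2,1)1 2/3 · (2,3)1 3/5 · (2,4)2 3/7 · (2,5)1 2/6 · (2,6)1 5/7 · (2,7)1 4/4
Row 3: (3,1)2 1/3 · (3,2)1 3/5 · (3,3)1 3/5 · (3,5)2 1/7 · (3,6)1 6/7 · (3,7)1 4/4
Row 4: (4,2)2 1/3 · (4,4)1 2/3 · (4,5)1 3/4 · (4,6)1 3/4
Sum over 21 particles: 1/1 + 1/3 + 2/5 + 2/4 + 2/2 + 2/3 + 3/5 + 3/7 + 2/6 + 5/7 + 4/4 + 1/3 + 3/5 + 3/5 + 1/7 + 6/7 + 4/4 + 1/3 + 2/3 + 3/4 + 3/4 = 1366/105; mean = 1366/105 ÷ 21 = 1366/2205 = 0.619501… → 0.620.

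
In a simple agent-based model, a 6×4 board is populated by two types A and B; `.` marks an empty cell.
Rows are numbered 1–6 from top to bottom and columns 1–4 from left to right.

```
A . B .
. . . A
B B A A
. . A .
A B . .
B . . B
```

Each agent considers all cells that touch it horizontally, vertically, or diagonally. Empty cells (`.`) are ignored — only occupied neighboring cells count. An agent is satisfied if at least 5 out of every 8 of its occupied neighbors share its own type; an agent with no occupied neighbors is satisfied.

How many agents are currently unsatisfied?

(1,1)A 0/0 satisfied
(1,3)B 0/1 not
(2,4)A 2/3 satisfied
(3,1)B 1/1 satisfied
(3,2)B 1/3 not
(3,3)A 3/4 satisfied
(3,4)A 3/3 satisfied
(4,3)A 2/4 not
(5,1)A 0/2 not
(5,2)B 1/3 not
(6,1)B 1/2 not
(6,4)B 0/0 satisfied
Unsatisfied: (1,3), (3,2), (4,3), (5,1), (5,2), (6,1) — 6 in total.

6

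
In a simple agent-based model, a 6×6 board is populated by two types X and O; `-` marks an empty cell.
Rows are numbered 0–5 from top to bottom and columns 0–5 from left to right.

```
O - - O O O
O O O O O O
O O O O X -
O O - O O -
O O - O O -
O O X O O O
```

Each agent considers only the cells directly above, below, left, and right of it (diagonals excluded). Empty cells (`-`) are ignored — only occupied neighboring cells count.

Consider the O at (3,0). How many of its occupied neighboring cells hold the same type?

3

Occupied neighbors of (3,0): (2,0)=O, (4,0)=O, (3,1)=O.
Same type (O): 3 of 3.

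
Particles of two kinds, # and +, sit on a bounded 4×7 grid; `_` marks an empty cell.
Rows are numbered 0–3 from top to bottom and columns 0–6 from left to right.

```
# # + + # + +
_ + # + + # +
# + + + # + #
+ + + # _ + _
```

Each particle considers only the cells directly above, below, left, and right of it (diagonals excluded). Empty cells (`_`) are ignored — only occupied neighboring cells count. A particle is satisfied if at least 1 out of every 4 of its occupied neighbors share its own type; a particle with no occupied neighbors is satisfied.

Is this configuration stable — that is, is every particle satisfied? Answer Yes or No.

No

Row 0: (0,0)# 1/1 satisfied · (0,1)# 1/3 satisfied · (0,2)+ 1/3 satisfied · (0,3)+ 2/3 satisfied · (0,4)# 0/3 not · (0,5)+ 1/3 satisfied · (0,6)+ 2/2 satisfied
Row 1: (1,1)+ 1/3 satisfied · (1,2)# 0/4 not · (1,3)+ 3/4 satisfied · (1,4)+ 1/4 satisfied · (1,5)# 0/4 not · (1,6)+ 1/3 satisfied
Row 2: (2,0)# 0/2 not · (2,1)+ 3/4 satisfied · (2,2)+ 3/4 satisfied · (2,3)+ 2/4 satisfied · (2,4)# 0/3 not · (2,5)+ 1/4 satisfied · (2,6)# 0/2 not
Row 3: (3,0)+ 1/2 satisfied · (3,1)+ 3/3 satisfied · (3,2)+ 2/3 satisfied · (3,3)# 0/2 not · (3,5)+ 1/1 satisfied
For instance (0,4) has only 0/3 same-type neighbors, below 1/4.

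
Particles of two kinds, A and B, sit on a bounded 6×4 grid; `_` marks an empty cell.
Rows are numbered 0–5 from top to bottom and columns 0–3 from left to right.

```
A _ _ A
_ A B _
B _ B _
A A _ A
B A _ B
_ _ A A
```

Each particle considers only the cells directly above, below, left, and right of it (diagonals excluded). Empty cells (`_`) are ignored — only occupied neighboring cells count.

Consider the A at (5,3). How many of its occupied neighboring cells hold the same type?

Occupied neighbors of (5,3): (4,3)=B, (5,2)=A.
Same type (A): 1 of 2.

1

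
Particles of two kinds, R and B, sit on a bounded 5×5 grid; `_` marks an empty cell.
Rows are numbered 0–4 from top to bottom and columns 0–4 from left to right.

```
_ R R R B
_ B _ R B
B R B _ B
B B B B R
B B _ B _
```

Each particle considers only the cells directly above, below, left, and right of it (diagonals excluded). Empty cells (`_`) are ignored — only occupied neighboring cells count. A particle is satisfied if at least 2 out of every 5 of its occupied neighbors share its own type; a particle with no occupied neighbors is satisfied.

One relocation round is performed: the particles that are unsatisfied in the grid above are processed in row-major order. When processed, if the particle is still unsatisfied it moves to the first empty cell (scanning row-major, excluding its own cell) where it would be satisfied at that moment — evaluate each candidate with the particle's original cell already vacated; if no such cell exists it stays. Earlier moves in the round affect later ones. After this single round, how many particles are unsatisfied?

1

Initially unsatisfied (in order): (1,1), (2,1), (3,4).
  (1,1) → (1,0).
  (2,1) → (0,0).
  (3,4) → (1,1).
Resulting grid:
R R R R B
B R _ R B
B _ B _ B
B B B B _
B B _ B _
Unsatisfied now: (1,0).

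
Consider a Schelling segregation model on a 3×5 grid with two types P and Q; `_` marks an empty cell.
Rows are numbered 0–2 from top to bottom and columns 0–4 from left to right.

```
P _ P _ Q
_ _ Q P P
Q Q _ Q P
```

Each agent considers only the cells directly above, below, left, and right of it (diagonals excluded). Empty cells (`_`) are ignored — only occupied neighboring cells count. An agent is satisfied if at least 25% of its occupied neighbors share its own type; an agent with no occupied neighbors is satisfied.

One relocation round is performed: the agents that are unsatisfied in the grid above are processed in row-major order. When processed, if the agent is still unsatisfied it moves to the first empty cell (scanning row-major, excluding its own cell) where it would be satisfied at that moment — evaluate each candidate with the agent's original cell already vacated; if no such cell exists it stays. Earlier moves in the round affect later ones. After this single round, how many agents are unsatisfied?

Initially unsatisfied (in order): (0,2), (0,4), (1,2), (2,3).
  (0,2) → (0,1).
  (0,4) → (0,2).
  (1,2): now satisfied by earlier moves; stays.
  (2,3) → (0,3).
Resulting grid:
P P Q Q _
_ _ Q P P
Q Q _ _ P
All satisfied now.

0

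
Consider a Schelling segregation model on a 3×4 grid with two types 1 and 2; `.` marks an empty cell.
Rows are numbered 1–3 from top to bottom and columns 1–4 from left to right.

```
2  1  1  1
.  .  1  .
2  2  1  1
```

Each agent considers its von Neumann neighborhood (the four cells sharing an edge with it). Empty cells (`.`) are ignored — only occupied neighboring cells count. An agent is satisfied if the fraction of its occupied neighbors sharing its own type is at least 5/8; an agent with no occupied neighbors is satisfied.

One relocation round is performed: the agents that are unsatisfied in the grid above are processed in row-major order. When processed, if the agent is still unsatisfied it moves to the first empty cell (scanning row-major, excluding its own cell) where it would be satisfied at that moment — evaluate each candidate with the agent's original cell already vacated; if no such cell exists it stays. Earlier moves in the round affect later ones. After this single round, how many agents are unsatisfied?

Initially unsatisfied (in order): (1,1), (1,2), (3,2).
  (1,1) → (2,1).
  (1,2): now satisfied by earlier moves; stays.
  (3,2): no empty cell satisfies it; stays.
Resulting grid:
. 1 1 1
2 . 1 .
2 2 1 1
Unsatisfied now: (3,2).

1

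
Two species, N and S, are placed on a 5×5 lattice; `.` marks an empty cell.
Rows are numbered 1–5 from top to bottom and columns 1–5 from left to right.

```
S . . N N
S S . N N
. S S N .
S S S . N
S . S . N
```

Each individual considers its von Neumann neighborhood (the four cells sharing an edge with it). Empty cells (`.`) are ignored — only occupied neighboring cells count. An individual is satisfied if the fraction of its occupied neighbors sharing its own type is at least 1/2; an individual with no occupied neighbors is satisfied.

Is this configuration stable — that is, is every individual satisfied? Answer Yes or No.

Row 1: (1,1)S 1/1 ✓ · (1,4)N 2/2 ✓ · (1,5)N 2/2 ✓
Row 2: (2,1)S 2/2 ✓ · (2,2)S 2/2 ✓ · (2,4)N 3/3 ✓ · (2,5)N 2/2 ✓
Row 3: (3,2)S 3/3 ✓ · (3,3)S 2/3 ✓ · (3,4)N 1/2 ✓
Row 4: (4,1)S 2/2 ✓ · (4,2)S 3/3 ✓ · (4,3)S 3/3 ✓ · (4,5)N 1/1 ✓
Row 5: (5,1)S 1/1 ✓ · (5,3)S 1/1 ✓ · (5,5)N 1/1 ✓
All meet the threshold, so the configuration is stable.

Yes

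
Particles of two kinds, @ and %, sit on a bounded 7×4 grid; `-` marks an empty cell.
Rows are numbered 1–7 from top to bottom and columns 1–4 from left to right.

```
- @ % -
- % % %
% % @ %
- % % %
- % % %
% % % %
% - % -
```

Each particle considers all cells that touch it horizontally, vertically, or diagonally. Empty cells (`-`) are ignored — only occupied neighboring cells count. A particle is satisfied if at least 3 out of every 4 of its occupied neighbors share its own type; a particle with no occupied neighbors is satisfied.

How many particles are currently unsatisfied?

(1,2)@ 0/3 not
(1,3)% 3/4 satisfied
(2,2)% 4/6 not
(2,3)% 5/7 not
(2,4)% 3/4 satisfied
(3,1)% 3/3 satisfied
(3,2)% 5/6 satisfied
(3,3)@ 0/8 not
(3,4)% 4/5 satisfied
(4,2)% 5/6 satisfied
(4,3)% 7/8 satisfied
(4,4)% 4/5 satisfied
(5,2)% 6/6 satisfied
(5,3)% 8/8 satisfied
(5,4)% 5/5 satisfied
(6,1)% 3/3 satisfied
(6,2)% 6/6 satisfied
(6,3)% 6/6 satisfied
(6,4)% 4/4 satisfied
(7,1)% 2/2 satisfied
(7,3)% 3/3 satisfied
Unsatisfied: (1,2), (2,2), (2,3), (3,3) — 4 in total.

4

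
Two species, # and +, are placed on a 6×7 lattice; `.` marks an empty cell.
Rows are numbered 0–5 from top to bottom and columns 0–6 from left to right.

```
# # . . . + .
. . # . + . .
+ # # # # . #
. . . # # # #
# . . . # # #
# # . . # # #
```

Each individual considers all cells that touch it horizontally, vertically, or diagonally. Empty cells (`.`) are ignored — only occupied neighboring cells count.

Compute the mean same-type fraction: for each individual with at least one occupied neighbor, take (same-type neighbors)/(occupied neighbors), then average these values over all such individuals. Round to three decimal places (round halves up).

(0,0)# 1/1
(0,1)# 2/2
(0,5)+ 1/1
(1,2)# 4/4
(1,4)+ 1/3
(2,0)+ 0/1
(2,1)# 2/3
(2,2)# 4/4
(2,3)# 5/6
(2,4)# 4/5
(2,6)# 2/2
(3,3)# 5/5
(3,4)# 6/6
(3,5)# 7/7
(3,6)# 4/4
(4,0)# 2/2
(4,4)# 6/6
(4,5)# 8/8
(4,6)# 5/5
(5,0)# 2/2
(5,1)# 2/2
(5,4)# 3/3
(5,5)# 5/5
(5,6)# 3/3
Sum over 24 individuals: 1/1 + 2/2 + 1/1 + 4/4 + 1/3 + 0/1 + 2/3 + 4/4 + 5/6 + 4/5 + 2/2 + 5/5 + 6/6 + 7/7 + 4/4 + 2/2 + 6/6 + 8/8 + 5/5 + 2/2 + 2/2 + 3/3 + 5/5 + 3/3 = 649/30; mean = 649/30 ÷ 24 = 649/720 = 0.901388… → 0.901.

0.901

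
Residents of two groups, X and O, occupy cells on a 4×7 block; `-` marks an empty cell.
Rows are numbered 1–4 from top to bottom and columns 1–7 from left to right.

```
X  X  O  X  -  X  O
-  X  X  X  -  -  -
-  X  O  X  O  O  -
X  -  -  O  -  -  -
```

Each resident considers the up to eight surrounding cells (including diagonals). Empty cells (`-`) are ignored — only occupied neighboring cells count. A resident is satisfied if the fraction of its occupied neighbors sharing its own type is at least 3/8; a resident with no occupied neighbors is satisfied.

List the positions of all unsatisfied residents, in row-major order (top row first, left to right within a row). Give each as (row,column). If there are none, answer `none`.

(1,3), (1,6), (1,7), (3,3)

(1,1)X 2/2 ✓
(1,2)X 3/4 ✓
(1,3)O 0/5 ✗
(1,4)X 2/3 ✓
(1,6)X 0/1 ✗
(1,7)O 0/1 ✗
(2,2)X 4/6 ✓
(2,3)X 6/8 ✓
(2,4)X 3/6 ✓
(3,2)X 3/4 ✓
(3,3)O 1/6 ✗
(3,4)X 2/5 ✓
(3,5)O 2/4 ✓
(3,6)O 1/1 ✓
(4,1)X 1/1 ✓
(4,4)O 2/3 ✓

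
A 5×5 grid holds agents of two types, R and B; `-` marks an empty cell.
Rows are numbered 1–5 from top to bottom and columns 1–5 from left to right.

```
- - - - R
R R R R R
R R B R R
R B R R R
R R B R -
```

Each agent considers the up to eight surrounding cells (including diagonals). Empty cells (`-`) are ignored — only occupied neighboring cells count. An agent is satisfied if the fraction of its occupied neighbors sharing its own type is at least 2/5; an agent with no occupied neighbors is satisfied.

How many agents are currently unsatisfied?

(1,5)R 2/2 ok
(2,1)R 3/3 ok
(2,2)R 4/5 ok
(2,3)R 4/5 ok
(2,4)R 5/6 ok
(2,5)R 4/4 ok
(3,1)R 4/5 ok
(3,2)R 6/8 ok
(3,3)B 1/8 unhappy
(3,4)R 7/8 ok
(3,5)R 5/5 ok
(4,1)R 4/5 ok
(4,2)B 2/8 unhappy
(4,3)R 5/8 ok
(4,4)R 5/7 ok
(4,5)R 4/4 ok
(5,1)R 2/3 ok
(5,2)R 3/5 ok
(5,3)B 1/5 unhappy
(5,4)R 3/4 ok
Unsatisfied: (3,3), (4,2), (5,3) — 3 in total.

3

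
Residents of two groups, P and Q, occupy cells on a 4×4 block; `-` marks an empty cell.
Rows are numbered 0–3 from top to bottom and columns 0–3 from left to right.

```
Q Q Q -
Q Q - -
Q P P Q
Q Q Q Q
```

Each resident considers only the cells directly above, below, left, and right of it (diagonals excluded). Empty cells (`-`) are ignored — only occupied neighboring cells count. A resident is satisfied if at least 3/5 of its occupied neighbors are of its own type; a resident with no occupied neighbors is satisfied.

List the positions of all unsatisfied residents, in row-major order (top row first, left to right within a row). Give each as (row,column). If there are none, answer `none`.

(0,0)Q 2/2 satisfied
(0,1)Q 3/3 satisfied
(0,2)Q 1/1 satisfied
(1,0)Q 3/3 satisfied
(1,1)Q 2/3 satisfied
(2,0)Q 2/3 satisfied
(2,1)P 1/4 not
(2,2)P 1/3 not
(2,3)Q 1/2 not
(3,0)Q 2/2 satisfied
(3,1)Q 2/3 satisfied
(3,2)Q 2/3 satisfied
(3,3)Q 2/2 satisfied

(2,1), (2,2), (2,3)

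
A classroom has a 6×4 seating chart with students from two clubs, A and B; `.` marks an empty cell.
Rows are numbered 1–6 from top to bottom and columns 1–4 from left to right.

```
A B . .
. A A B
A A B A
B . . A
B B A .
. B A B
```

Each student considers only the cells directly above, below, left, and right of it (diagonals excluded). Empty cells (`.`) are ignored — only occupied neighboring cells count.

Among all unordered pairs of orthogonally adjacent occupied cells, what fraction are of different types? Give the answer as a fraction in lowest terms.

Scan each occupied cell's neighbors to the right and below so each pair is counted once.
Row 1: A(1,1)–B(1,2)≠ B(1,2)–A(2,2)≠  → 2/2 unlike.
Row 2: A(2,2)–A(2,3)= A(2,2)–A(3,2)= A(2,3)–B(2,4)≠ A(2,3)–B(3,3)≠ B(2,4)–A(3,4)≠  → 3/5 unlike.
Row 3: A(3,1)–A(3,2)= A(3,1)–B(4,1)≠ A(3,2)–B(3,3)≠ B(3,3)–A(3,4)≠ A(3,4)–A(4,4)=  → 3/5 unlike.
Row 4: B(4,1)–B(5,1)=  → 0/1 unlike.
Row 5: B(5,1)–B(5,2)= B(5,2)–A(5,3)≠ B(5,2)–B(6,2)= A(5,3)–A(6,3)=  → 1/4 unlike.
Row 6: B(6,2)–A(6,3)≠ A(6,3)–B(6,4)≠  → 2/2 unlike.
Total adjacent occupied pairs: 19; unlike-type pairs: 11.
11/19 is already in lowest terms.

11/19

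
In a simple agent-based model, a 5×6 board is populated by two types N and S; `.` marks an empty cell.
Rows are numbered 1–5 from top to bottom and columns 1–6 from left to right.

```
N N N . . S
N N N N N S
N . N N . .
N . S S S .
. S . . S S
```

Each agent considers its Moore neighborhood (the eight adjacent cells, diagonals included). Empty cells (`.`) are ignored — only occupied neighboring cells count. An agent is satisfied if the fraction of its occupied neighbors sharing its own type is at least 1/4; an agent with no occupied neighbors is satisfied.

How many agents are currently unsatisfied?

Row 1: (1,1)N 3/3 ok · (1,2)N 5/5 ok · (1,3)N 4/4 ok · (1,6)S 1/2 ok
Row 2: (2,1)N 4/4 ok · (2,2)N 7/7 ok · (2,3)N 6/6 ok · (2,4)N 5/5 ok · (2,5)N 2/4 ok · (2,6)S 1/2 ok
Row 3: (3,1)N 3/3 ok · (3,3)N 4/6 ok · (3,4)N 4/7 ok
Row 4: (4,1)N 1/2 ok · (4,3)S 2/4 ok · (4,4)S 3/5 ok · (4,5)S 3/4 ok
Row 5: (5,2)S 1/2 ok · (5,5)S 3/3 ok · (5,6)S 2/2 ok
Every one meets the threshold.

0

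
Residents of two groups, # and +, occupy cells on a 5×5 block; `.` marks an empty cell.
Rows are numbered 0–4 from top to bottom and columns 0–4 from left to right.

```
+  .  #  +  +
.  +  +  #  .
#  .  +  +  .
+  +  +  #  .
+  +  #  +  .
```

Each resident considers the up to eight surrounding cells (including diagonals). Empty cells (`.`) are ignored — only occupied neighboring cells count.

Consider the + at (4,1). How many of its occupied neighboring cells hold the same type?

Occupied neighbors of (4,1): (3,0)=+, (3,1)=+, (3,2)=+, (4,0)=+, (4,2)=#.
Same type (+): 4 of 5.

4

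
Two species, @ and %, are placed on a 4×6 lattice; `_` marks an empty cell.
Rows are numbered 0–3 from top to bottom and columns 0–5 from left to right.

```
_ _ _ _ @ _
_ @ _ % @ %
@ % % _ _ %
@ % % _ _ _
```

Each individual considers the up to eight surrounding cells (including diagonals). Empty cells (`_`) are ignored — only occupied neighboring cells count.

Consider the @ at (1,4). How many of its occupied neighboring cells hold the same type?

1

Occupied neighbors of (1,4): (0,4)=@, (1,3)=%, (1,5)=%, (2,5)=%.
Same type (@): 1 of 4.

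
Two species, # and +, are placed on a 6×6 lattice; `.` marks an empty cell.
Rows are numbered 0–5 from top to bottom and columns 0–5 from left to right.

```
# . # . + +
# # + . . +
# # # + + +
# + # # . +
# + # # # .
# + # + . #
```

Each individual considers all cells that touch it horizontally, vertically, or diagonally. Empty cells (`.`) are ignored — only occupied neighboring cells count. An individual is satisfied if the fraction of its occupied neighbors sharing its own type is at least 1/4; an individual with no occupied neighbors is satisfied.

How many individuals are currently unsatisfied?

Row 0: (0,0)# 2/2 ✓ · (0,2)# 1/2 ✓ · (0,4)+ 2/2 ✓ · (0,5)+ 2/2 ✓
Row 1: (1,0)# 4/4 ✓ · (1,1)# 6/7 ✓ · (1,2)+ 1/5 ✗ · (1,5)+ 4/4 ✓
Row 2: (2,0)# 4/5 ✓ · (2,1)# 6/8 ✓ · (2,2)# 4/7 ✓ · (2,3)+ 2/5 ✓ · (2,4)+ 4/5 ✓ · (2,5)+ 3/3 ✓
Row 3: (3,0)# 3/5 ✓ · (3,1)+ 1/8 ✗ · (3,2)# 5/8 ✓ · (3,3)# 5/7 ✓ · (3,5)+ 2/3 ✓
Row 4: (4,0)# 2/5 ✓ · (4,1)+ 2/8 ✓ · (4,2)# 4/8 ✓ · (4,3)# 5/6 ✓ · (4,4)# 3/5 ✓
Row 5: (5,0)# 1/3 ✓ · (5,1)+ 1/5 ✗ · (5,2)# 2/5 ✓ · (5,3)+ 0/4 ✗ · (5,5)# 1/1 ✓
Unsatisfied: (1,2), (3,1), (5,1), (5,3) — 4 in total.

4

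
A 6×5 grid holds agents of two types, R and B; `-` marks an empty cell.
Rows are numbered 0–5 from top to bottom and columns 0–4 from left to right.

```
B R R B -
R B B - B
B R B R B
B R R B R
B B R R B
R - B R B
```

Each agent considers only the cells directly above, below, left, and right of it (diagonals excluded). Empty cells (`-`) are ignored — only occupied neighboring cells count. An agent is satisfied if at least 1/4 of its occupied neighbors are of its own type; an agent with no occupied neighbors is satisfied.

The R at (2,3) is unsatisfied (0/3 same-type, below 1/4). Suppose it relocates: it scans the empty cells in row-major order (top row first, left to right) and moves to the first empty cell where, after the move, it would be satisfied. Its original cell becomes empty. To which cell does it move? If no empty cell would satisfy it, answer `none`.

Vacating (2,3). Empty cells in order:
  (0,4): 0/2 same-type → still unsatisfied.
  (1,3): 0/3 same-type → still unsatisfied.
  (5,1): 1/3 same-type → satisfied — stop here.

(5,1)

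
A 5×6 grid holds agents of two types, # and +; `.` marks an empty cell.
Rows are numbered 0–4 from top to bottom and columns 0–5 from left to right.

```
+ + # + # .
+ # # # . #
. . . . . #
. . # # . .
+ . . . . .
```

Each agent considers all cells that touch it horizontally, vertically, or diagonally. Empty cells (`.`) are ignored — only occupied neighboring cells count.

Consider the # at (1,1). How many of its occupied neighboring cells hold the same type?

2

Occupied neighbors of (1,1): (0,0)=+, (0,1)=+, (0,2)=#, (1,0)=+, (1,2)=#.
Same type (#): 2 of 5.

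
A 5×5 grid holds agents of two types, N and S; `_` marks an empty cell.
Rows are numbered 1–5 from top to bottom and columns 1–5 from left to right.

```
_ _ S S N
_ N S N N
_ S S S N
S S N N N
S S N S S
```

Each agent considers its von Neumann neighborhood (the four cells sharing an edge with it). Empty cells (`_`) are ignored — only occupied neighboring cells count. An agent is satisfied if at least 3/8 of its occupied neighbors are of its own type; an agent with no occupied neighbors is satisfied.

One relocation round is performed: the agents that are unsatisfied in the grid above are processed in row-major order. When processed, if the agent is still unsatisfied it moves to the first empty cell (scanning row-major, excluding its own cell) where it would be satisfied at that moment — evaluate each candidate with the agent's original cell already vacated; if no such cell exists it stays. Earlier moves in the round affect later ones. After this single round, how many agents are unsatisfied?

1

Initially unsatisfied (in order): (1,4), (2,2), (2,4), (3,4), (5,3), (5,4).
  (1,4) → (1,1).
  (2,2) → (1,4).
  (2,4): now satisfied by earlier moves; stays.
  (3,4) → (1,2).
  (5,3) → (3,4).
  (5,4): now satisfied by earlier moves; stays.
Resulting grid:
S S S N N
_ _ S N N
_ S S N N
S S N N N
S S _ S S
Unsatisfied now: (4,3).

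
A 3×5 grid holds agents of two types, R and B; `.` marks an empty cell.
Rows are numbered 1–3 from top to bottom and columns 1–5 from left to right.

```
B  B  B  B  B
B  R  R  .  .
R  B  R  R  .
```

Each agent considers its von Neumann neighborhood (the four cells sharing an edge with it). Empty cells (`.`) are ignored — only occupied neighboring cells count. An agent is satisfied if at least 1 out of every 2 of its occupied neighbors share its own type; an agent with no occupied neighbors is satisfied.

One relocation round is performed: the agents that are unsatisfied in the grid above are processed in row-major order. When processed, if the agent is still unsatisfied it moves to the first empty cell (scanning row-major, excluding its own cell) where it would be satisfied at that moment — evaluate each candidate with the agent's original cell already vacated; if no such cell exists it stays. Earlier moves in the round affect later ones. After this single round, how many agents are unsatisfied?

1

Initially unsatisfied (in order): (2,1), (2,2), (3,1), (3,2).
  (2,1) → (2,5).
  (2,2) → (2,1).
  (3,1): now satisfied by earlier moves; stays.
  (3,2) → (2,4).
Resulting grid:
B B B B B
R . R B B
R . R R .
Unsatisfied now: (2,3).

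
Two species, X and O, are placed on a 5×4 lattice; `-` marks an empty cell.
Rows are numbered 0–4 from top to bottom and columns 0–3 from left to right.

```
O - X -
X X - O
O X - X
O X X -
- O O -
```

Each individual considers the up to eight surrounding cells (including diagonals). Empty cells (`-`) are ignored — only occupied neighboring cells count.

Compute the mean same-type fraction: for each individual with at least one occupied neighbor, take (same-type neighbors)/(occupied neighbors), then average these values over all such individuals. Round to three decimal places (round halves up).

0.403

(0,0)O 0/2
(0,2)X 1/2
(1,0)X 2/4
(1,1)X 3/5
(1,3)O 0/2
(2,0)O 1/5
(2,1)X 4/6
(2,3)X 1/2
(3,0)O 2/4
(3,1)X 2/6
(3,2)X 3/5
(4,1)O 2/4
(4,2)O 1/3
Sum over 13 individuals: 0/2 + 1/2 + 2/4 + 3/5 + 0/2 + 1/5 + 4/6 + 1/2 + 2/4 + 2/6 + 3/5 + 2/4 + 1/3 = 157/30; mean = 157/30 ÷ 13 = 157/390 = 0.402564… → 0.403.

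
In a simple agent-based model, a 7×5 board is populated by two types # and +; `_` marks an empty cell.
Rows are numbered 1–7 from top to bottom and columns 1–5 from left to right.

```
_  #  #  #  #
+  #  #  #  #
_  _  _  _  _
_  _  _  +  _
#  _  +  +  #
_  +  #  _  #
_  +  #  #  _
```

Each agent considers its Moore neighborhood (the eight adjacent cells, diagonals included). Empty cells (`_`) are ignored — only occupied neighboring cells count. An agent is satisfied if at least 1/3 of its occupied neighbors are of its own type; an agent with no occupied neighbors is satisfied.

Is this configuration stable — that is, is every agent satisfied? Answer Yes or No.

No

Row 1: (1,2)# 3/4 ✓ · (1,3)# 5/5 ✓ · (1,4)# 5/5 ✓ · (1,5)# 3/3 ✓
Row 2: (2,1)+ 0/2 ✗ · (2,2)# 3/4 ✓ · (2,3)# 5/5 ✓ · (2,4)# 5/5 ✓ · (2,5)# 3/3 ✓
Row 4: (4,4)+ 2/3 ✓
Row 5: (5,1)# 0/1 ✗ · (5,3)+ 3/4 ✓ · (5,4)+ 2/5 ✓ · (5,5)# 1/3 ✓
Row 6: (6,2)+ 2/5 ✓ · (6,3)# 2/6 ✓ · (6,5)# 2/3 ✓
Row 7: (7,2)+ 1/3 ✓ · (7,3)# 2/4 ✓ · (7,4)# 3/3 ✓
For instance (2,1) has only 0/2 same-type neighbors, below 1/3.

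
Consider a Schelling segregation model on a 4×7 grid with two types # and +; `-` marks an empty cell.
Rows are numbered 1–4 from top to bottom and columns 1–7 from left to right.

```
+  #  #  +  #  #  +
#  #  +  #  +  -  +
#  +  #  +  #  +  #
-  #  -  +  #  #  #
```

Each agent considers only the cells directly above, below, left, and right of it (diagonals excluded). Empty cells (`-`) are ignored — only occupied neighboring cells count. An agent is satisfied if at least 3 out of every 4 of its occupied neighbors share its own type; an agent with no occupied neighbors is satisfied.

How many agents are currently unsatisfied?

Row 1: (1,1)+ 0/2 not · (1,2)# 2/3 not · (1,3)# 1/3 not · (1,4)+ 0/3 not · (1,5)# 1/3 not · (1,6)# 1/2 not · (1,7)+ 1/2 not
Row 2: (2,1)# 2/3 not · (2,2)# 2/4 not · (2,3)+ 0/4 not · (2,4)# 0/4 not · (2,5)+ 0/3 not · (2,7)+ 1/2 not
Row 3: (3,1)# 1/2 not · (3,2)+ 0/4 not · (3,3)# 0/3 not · (3,4)+ 1/4 not · (3,5)# 1/4 not · (3,6)+ 0/3 not · (3,7)# 1/3 not
Row 4: (4,2)# 0/1 not · (4,4)+ 1/2 not · (4,5)# 2/3 not · (4,6)# 2/3 not · (4,7)# 2/2 satisfied
Unsatisfied: (1,1), (1,2), (1,3), (1,4), (1,5), (1,6), (1,7), (2,1), (2,2), (2,3), (2,4), (2,5), (2,7), (3,1), (3,2), (3,3), (3,4), (3,5), (3,6), (3,7), (4,2), (4,4), (4,5), (4,6) — 24 in total.

24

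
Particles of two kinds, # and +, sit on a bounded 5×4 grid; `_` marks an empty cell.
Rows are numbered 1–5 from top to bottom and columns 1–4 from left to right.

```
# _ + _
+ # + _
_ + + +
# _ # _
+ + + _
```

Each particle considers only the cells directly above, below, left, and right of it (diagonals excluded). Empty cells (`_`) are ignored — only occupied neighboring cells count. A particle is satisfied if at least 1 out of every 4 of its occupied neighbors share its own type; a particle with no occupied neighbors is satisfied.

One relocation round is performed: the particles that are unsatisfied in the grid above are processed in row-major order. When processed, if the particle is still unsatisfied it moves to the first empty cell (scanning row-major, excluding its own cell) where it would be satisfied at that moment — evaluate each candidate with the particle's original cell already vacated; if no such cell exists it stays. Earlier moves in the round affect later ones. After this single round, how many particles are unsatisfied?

Initially unsatisfied (in order): (1,1), (2,1), (2,2), (4,1), (4,3).
  (1,1) → (1,2).
  (2,1) → (1,4).
  (2,2): now satisfied by earlier moves; stays.
  (4,1) → (1,1).
  (4,3) → (2,1).
Resulting grid:
# # + +
# # + _
_ + + +
_ _ _ _
+ + + _
All satisfied now.

0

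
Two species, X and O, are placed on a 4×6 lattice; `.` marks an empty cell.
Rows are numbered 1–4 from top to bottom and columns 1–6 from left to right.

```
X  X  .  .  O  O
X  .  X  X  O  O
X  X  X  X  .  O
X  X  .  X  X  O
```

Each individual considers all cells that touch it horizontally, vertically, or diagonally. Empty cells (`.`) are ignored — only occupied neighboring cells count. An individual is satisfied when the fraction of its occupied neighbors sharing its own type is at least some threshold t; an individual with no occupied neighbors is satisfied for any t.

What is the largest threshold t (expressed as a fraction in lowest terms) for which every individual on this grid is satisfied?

1/2

Row 1: (1,1)X 2/2 · (1,2)X 3/3 · (1,5)O 3/4 · (1,6)O 3/3
Row 2: (2,1)X 4/4 · (2,3)X 5/5 · (2,4)X 3/5 · (2,5)O 4/6 · (2,6)O 4/4
Row 3: (3,1)X 4/4 · (3,2)X 6/6 · (3,3)X 6/6 · (3,4)X 5/6 · (3,6)O 3/4
Row 4: (4,1)X 3/3 · (4,2)X 4/4 · (4,4)X 3/3 · (4,5)X 2/4 · (4,6)O 1/2
The smallest same-type fraction is 2/4 at (4,5), which reduces to 1/2. Any threshold above that leaves this individual unsatisfied.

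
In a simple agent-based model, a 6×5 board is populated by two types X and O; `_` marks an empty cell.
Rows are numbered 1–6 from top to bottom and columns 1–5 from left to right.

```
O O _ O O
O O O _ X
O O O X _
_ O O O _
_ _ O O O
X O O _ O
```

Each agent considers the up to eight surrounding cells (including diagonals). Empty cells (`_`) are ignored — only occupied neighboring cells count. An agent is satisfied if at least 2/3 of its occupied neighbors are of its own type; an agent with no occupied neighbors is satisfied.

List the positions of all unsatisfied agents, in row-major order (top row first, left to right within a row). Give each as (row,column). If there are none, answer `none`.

Row 1: (1,1)O 3/3 ✓ · (1,2)O 4/4 ✓ · (1,4)O 2/3 ✓ · (1,5)O 1/2 ✗
Row 2: (2,1)O 5/5 ✓ · (2,2)O 7/7 ✓ · (2,3)O 5/6 ✓ · (2,5)X 1/3 ✗
Row 3: (3,1)O 4/4 ✓ · (3,2)O 7/7 ✓ · (3,3)O 6/7 ✓ · (3,4)X 1/5 ✗
Row 4: (4,2)O 5/5 ✓ · (4,3)O 6/7 ✓ · (4,4)O 5/6 ✓
Row 5: (5,3)O 6/6 ✓ · (5,4)O 6/6 ✓ · (5,5)O 3/3 ✓
Row 6: (6,1)X 0/1 ✗ · (6,2)O 2/3 ✓ · (6,3)O 3/3 ✓ · (6,5)O 2/2 ✓

(1,5), (2,5), (3,4), (6,1)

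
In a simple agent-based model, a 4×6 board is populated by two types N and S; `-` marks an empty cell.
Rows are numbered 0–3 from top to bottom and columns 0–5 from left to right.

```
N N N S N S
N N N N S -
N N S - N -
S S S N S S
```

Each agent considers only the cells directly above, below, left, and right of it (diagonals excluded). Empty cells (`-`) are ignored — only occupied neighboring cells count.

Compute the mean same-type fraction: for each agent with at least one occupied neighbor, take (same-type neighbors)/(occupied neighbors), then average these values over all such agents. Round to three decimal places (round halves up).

0.496

Row 0: (0,0)N 2/2 · (0,1)N 3/3 · (0,2)N 2/3 · (0,3)S 0/3 · (0,4)N 0/3 · (0,5)S 0/1
Row 1: (1,0)N 3/3 · (1,1)N 4/4 · (1,2)N 3/4 · (1,3)N 1/3 · (1,4)S 0/3
Row 2: (2,0)N 2/3 · (2,1)N 2/4 · (2,2)S 1/3 · (2,4)N 0/2
Row 3: (3,0)S 1/2 · (3,1)S 2/3 · (3,2)S 2/3 · (3,3)N 0/2 · (3,4)S 1/3 · (3,5)S 1/1
Sum over 21 agents: 2/2 + 3/3 + 2/3 + 0/3 + 0/3 + 0/1 + 3/3 + 4/4 + 3/4 + 1/3 + 0/3 + 2/3 + 2/4 + 1/3 + 0/2 + 1/2 + 2/3 + 2/3 + 0/2 + 1/3 + 1/1 = 125/12; mean = 125/12 ÷ 21 = 125/252 = 0.496031… → 0.496.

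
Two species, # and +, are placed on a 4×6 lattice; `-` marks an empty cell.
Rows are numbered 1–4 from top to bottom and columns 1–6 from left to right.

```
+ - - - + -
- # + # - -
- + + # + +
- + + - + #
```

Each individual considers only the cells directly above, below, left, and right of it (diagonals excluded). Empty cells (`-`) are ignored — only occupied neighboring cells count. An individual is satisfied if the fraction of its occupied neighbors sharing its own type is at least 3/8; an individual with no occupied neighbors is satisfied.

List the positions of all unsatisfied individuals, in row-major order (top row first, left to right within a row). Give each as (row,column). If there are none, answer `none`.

Row 1: (1,1)+ 0/0 satisfied · (1,5)+ 0/0 satisfied
Row 2: (2,2)# 0/2 not · (2,3)+ 1/3 not · (2,4)# 1/2 satisfied
Row 3: (3,2)+ 2/3 satisfied · (3,3)+ 3/4 satisfied · (3,4)# 1/3 not · (3,5)+ 2/3 satisfied · (3,6)+ 1/2 satisfied
Row 4: (4,2)+ 2/2 satisfied · (4,3)+ 2/2 satisfied · (4,5)+ 1/2 satisfied · (4,6)# 0/2 not

(2,2), (2,3), (3,4), (4,6)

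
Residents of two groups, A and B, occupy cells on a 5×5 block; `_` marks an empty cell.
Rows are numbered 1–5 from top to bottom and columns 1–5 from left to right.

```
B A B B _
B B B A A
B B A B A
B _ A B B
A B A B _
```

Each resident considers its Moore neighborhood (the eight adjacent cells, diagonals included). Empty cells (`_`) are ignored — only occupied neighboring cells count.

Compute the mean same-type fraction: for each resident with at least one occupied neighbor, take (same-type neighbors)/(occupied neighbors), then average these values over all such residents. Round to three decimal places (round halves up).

0.494

(1,1)B 2/3
(1,2)A 0/5
(1,3)B 3/5
(1,4)B 2/4
(2,1)B 4/5
(2,2)B 6/8
(2,3)B 5/8
(2,4)A 3/7
(2,5)A 2/4
(3,1)B 4/4
(3,2)B 5/7
(3,3)A 2/7
(3,4)B 3/8
(3,5)A 2/5
(4,1)B 3/4
(4,3)A 2/7
(4,4)B 3/7
(4,5)B 3/4
(5,1)A 0/2
(5,2)B 1/4
(5,3)A 1/4
(5,4)B 2/4
Sum over 22 residents: 2/3 + 0/5 + 3/5 + 2/4 + 4/5 + 6/8 + 5/8 + 3/7 + 2/4 + 4/4 + 5/7 + 2/7 + 3/8 + 2/5 + 3/4 + 2/7 + 3/7 + 3/4 + 0/2 + 1/4 + 1/4 + 2/4 = 4561/420; mean = 4561/420 ÷ 22 = 4561/9240 = 0.493614… → 0.494.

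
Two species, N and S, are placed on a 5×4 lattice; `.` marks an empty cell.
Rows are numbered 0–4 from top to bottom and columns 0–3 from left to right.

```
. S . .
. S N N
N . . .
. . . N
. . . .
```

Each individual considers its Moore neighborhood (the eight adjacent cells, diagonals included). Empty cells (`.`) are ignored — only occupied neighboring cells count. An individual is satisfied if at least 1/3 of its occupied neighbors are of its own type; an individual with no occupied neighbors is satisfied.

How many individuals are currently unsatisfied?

1

(0,1)S 1/2 ✓
(1,1)S 1/3 ✓
(1,2)N 1/3 ✓
(1,3)N 1/1 ✓
(2,0)N 0/1 ✗
(3,3)N 0/0 ✓
Unsatisfied: (2,0) — 1 in total.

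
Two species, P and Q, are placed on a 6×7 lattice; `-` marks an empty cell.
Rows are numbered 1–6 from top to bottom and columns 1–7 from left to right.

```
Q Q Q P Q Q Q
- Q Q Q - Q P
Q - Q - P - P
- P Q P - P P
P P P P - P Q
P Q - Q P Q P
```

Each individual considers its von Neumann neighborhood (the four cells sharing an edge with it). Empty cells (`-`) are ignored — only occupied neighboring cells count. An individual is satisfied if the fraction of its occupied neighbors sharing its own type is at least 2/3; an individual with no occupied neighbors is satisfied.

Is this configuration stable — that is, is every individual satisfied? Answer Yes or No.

(1,1)Q 1/1 ✓
(1,2)Q 3/3 ✓
(1,3)Q 2/3 ✓
(1,4)P 0/3 ✗
(1,5)Q 1/2 ✗
(1,6)Q 3/3 ✓
(1,7)Q 1/2 ✗
(2,2)Q 2/2 ✓
(2,3)Q 4/4 ✓
(2,4)Q 1/2 ✗
(2,6)Q 1/2 ✗
(2,7)P 1/3 ✗
(3,1)Q 0/0 ✓
(3,3)Q 2/2 ✓
(3,5)P 0/0 ✓
(3,7)P 2/2 ✓
(4,2)P 1/2 ✗
(4,3)Q 1/4 ✗
(4,4)P 1/2 ✗
(4,6)P 2/2 ✓
(4,7)P 2/3 ✓
(5,1)P 2/2 ✓
(5,2)P 3/4 ✓
(5,3)P 2/3 ✓
(5,4)P 2/3 ✓
(5,6)P 1/3 ✗
(5,7)Q 0/3 ✗
(6,1)P 1/2 ✗
(6,2)Q 0/2 ✗
(6,4)Q 0/2 ✗
(6,5)P 0/2 ✗
(6,6)Q 0/3 ✗
(6,7)P 0/2 ✗
For instance (1,4) has only 0/3 same-type neighbors, below 2/3.

No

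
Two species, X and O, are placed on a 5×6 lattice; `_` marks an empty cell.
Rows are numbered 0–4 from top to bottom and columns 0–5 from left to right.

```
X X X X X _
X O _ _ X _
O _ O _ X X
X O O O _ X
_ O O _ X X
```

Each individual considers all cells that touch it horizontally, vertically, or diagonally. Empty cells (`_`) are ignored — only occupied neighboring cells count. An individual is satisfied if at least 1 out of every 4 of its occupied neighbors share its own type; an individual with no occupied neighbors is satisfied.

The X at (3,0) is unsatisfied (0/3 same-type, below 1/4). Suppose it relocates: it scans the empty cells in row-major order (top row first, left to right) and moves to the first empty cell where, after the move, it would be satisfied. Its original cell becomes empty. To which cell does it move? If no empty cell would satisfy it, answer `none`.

Vacating (3,0). Empty cells in order:
  (0,5): 2/2 same-type → satisfied — stop here.

(0,5)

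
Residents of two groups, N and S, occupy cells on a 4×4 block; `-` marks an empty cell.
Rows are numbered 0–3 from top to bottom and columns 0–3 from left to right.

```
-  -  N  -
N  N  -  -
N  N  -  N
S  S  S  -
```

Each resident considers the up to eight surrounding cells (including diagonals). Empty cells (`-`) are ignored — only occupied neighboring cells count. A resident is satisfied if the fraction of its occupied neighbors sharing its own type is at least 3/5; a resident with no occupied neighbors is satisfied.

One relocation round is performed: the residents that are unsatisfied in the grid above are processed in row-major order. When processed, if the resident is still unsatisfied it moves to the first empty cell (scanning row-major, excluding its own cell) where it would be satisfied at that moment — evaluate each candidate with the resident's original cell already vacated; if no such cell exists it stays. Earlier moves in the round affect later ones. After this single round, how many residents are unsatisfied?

0

Initially unsatisfied (in order): (2,1), (2,3), (3,0), (3,1), (3,2).
  (2,1) → (0,0).
  (2,3) → (0,1).
  (3,0) → (2,2).
  (3,1): now satisfied by earlier moves; stays.
  (3,2): now satisfied by earlier moves; stays.
Resulting grid:
N N N -
N N - -
N - S -
- S S -
All satisfied now.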